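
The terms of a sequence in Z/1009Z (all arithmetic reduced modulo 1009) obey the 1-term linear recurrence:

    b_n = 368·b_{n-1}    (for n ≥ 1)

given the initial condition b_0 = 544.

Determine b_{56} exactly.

b_1 = 368·544 = 410
b_2 = 368·410 = 539
b_3 = 368·539 = 588
b_4 = 368·588 = 458
b_5 = 368·458 = 41
b_6 = 368·41 = 962
b_7 = 368·962 = 866
b_8 = 368·866 = 853
b_9 = 368·853 = 105
b_10 = 368·105 = 298
b_11 = 368·298 = 692
b_12 = 368·692 = 388
b_13 = 368·388 = 515
b_14 = 368·515 = 837
b_15 = 368·837 = 271
b_16 = 368·271 = 846
b_17 = 368·846 = 556
b_18 = 368·556 = 790
b_19 = 368·790 = 128
b_20 = 368·128 = 690
b_21 = 368·690 = 661
b_22 = 368·661 = 79
b_23 = 368·79 = 820
b_24 = 368·820 = 69
b_25 = 368·69 = 167
b_26 = 368·167 = 916
b_27 = 368·916 = 82
b_28 = 368·82 = 915
b_29 = 368·915 = 723
b_30 = 368·723 = 697
b_31 = 368·697 = 210
b_32 = 368·210 = 596
b_33 = 368·596 = 375
b_34 = 368·375 = 776
b_35 = 368·776 = 21
b_36 = 368·21 = 665
b_37 = 368·665 = 542
b_38 = 368·542 = 683
b_39 = 368·683 = 103
b_40 = 368·103 = 571
b_41 = 368·571 = 256
b_42 = 368·256 = 371
b_43 = 368·371 = 313
b_44 = 368·313 = 158
b_45 = 368·158 = 631
b_46 = 368·631 = 138
b_47 = 368·138 = 334
b_48 = 368·334 = 823
b_49 = 368·823 = 164
b_50 = 368·164 = 821
b_51 = 368·821 = 437
b_52 = 368·437 = 385
b_53 = 368·385 = 420
b_54 = 368·420 = 183
b_55 = 368·183 = 750
b_56 = 368·750 = 543

543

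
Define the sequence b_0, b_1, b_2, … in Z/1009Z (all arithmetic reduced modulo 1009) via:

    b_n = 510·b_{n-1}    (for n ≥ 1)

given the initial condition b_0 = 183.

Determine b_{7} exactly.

b_1 = 510·183 = 502
b_2 = 510·502 = 743
b_3 = 510·743 = 555
b_4 = 510·555 = 530
b_5 = 510·530 = 897
b_6 = 510·897 = 393
b_7 = 510·393 = 648

648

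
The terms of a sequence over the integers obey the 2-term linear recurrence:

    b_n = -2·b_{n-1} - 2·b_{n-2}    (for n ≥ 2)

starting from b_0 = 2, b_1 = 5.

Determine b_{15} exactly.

-1152

b_2 = -2·5 + -2·2 = -14
b_3 = -2·-14 + -2·5 = 18
b_4 = -2·18 + -2·-14 = -8
b_5 = -2·-8 + -2·18 = -20
b_6 = -2·-20 + -2·-8 = 56
b_7 = -2·56 + -2·-20 = -72
b_8 = -2·-72 + -2·56 = 32
b_9 = -2·32 + -2·-72 = 80
b_10 = -2·80 + -2·32 = -224
b_11 = -2·-224 + -2·80 = 288
b_12 = -2·288 + -2·-224 = -128
b_13 = -2·-128 + -2·288 = -320
b_14 = -2·-320 + -2·-128 = 896
b_15 = -2·896 + -2·-320 = -1152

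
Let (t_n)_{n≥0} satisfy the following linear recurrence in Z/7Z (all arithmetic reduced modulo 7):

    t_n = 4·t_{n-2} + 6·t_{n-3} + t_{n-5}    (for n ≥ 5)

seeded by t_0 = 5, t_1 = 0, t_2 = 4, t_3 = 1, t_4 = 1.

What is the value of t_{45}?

5

t_5 = 0·1 + 4·1 + 6·4 + 0·0 + 1·5 = 5
t_6 = 0·5 + 4·1 + 6·1 + 0·4 + 1·0 = 3
t_7 = 0·3 + 4·5 + 6·1 + 0·1 + 1·4 = 2
t_8 = 0·2 + 4·3 + 6·5 + 0·1 + 1·1 = 1
t_9 = 0·1 + 4·2 + 6·3 + 0·5 + 1·1 = 6
t_10 = 0·6 + 4·1 + 6·2 + 0·3 + 1·5 = 0
t_11 = 0·0 + 4·6 + 6·1 + 0·2 + 1·3 = 5
t_12 = 0·5 + 4·0 + 6·6 + 0·1 + 1·2 = 3
t_13 = 0·3 + 4·5 + 6·0 + 0·6 + 1·1 = 0
t_14 = 0·0 + 4·3 + 6·5 + 0·0 + 1·6 = 6
t_15 = 0·6 + 4·0 + 6·3 + 0·5 + 1·0 = 4
t_16 = 0·4 + 4·6 + 6·0 + 0·3 + 1·5 = 1
t_17 = 0·1 + 4·4 + 6·6 + 0·0 + 1·3 = 6
t_18 = 0·6 + 4·1 + 6·4 + 0·6 + 1·0 = 0
t_19 = 0·0 + 4·6 + 6·1 + 0·4 + 1·6 = 1
t_20 = 0·1 + 4·0 + 6·6 + 0·1 + 1·4 = 5
t_21 = 0·5 + 4·1 + 6·0 + 0·6 + 1·1 = 5
t_22 = 0·5 + 4·5 + 6·1 + 0·0 + 1·6 = 4
t_23 = 0·4 + 4·5 + 6·5 + 0·1 + 1·0 = 1
t_24 = 0·1 + 4·4 + 6·5 + 0·5 + 1·1 = 5
t_25 = 0·5 + 4·1 + 6·4 + 0·5 + 1·5 = 5
t_26 = 0·5 + 4·5 + 6·1 + 0·4 + 1·5 = 3
t_27 = 0·3 + 4·5 + 6·5 + 0·1 + 1·4 = 5
t_28 = 0·5 + 4·3 + 6·5 + 0·5 + 1·1 = 1
t_29 = 0·1 + 4·5 + 6·3 + 0·5 + 1·5 = 1
t_30 = 0·1 + 4·1 + 6·5 + 0·3 + 1·5 = 4
t_31 = 0·4 + 4·1 + 6·1 + 0·5 + 1·3 = 6
t_32 = 0·6 + 4·4 + 6·1 + 0·1 + 1·5 = 6
t_33 = 0·6 + 4·6 + 6·4 + 0·1 + 1·1 = 0
t_34 = 0·0 + 4·6 + 6·6 + 0·4 + 1·1 = 5
t_35 = 0·5 + 4·0 + 6·6 + 0·6 + 1·4 = 5
t_36 = 0·5 + 4·5 + 6·0 + 0·6 + 1·6 = 5
t_37 = 0·5 + 4·5 + 6·5 + 0·0 + 1·6 = 0
t_38 = 0·0 + 4·5 + 6·5 + 0·5 + 1·0 = 1
t_39 = 0·1 + 4·0 + 6·5 + 0·5 + 1·5 = 0
t_40 = 0·0 + 4·1 + 6·0 + 0·5 + 1·5 = 2
t_41 = 0·2 + 4·0 + 6·1 + 0·0 + 1·5 = 4
t_42 = 0·4 + 4·2 + 6·0 + 0·1 + 1·0 = 1
t_43 = 0·1 + 4·4 + 6·2 + 0·0 + 1·1 = 1
t_44 = 0·1 + 4·1 + 6·4 + 0·2 + 1·0 = 0
t_45 = 0·0 + 4·1 + 6·1 + 0·4 + 1·2 = 5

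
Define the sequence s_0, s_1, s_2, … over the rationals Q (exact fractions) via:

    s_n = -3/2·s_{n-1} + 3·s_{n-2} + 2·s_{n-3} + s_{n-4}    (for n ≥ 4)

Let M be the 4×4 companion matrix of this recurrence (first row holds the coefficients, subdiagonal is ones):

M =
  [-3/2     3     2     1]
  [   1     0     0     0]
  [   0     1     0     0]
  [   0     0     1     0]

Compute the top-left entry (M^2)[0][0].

21/4

(M^2)[0][0] is the top entry after applying M 2 times to the unit state (1, 0, 0, 0). Equivalently it is h_{5} for the auxiliary sequence (h_n) obeying the same recurrence with h_3 = 1 and h_i = 0 for 0 ≤ i < 3:
h_4 = -3/2·1 + 3·0 + 2·0 + 1·0 = -3/2
h_5 = -3/2·-3/2 + 3·1 + 2·0 + 1·0 = 21/4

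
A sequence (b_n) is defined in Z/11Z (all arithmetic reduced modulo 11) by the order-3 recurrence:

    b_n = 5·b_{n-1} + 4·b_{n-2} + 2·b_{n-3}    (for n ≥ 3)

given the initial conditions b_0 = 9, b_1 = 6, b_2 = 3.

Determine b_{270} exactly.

9

b_3 = 5·3 + 4·6 + 2·9 = 2
b_4 = 5·2 + 4·3 + 2·6 = 1
b_5 = 5·1 + 4·2 + 2·3 = 8
b_6 = 5·8 + 4·1 + 2·2 = 4
b_7 = 5·4 + 4·8 + 2·1 = 10
b_8 = 5·10 + 4·4 + 2·8 = 5
b_9 = 5·5 + 4·10 + 2·4 = 7
b_10 = 5·7 + 4·5 + 2·10 = 9
b_11 = 5·9 + 4·7 + 2·5 = 6
b_12 = 5·6 + 4·9 + 2·7 = 3
(b_10, b_11, b_12) = (9, 6, 3) = (b_0, b_1, b_2), so the sequence has period 10.
270 ≡ 0 (mod 10), hence b_270 = b_0 = 9.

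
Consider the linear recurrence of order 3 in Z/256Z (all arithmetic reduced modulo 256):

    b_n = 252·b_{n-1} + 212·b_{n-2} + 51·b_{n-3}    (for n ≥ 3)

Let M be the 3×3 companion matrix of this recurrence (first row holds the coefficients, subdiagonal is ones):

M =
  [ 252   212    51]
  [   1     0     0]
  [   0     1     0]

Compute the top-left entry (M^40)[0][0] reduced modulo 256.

200

(M^40)[0][0] is the top entry after applying M 40 times to the unit state (1, 0, 0). Equivalently it is h_{42} for the auxiliary sequence (h_n) obeying the same recurrence with h_2 = 1 and h_i = 0 for 0 ≤ i < 2:
h_3 = 252·1 + 212·0 + 51·0 = 252
h_4 = 252·252 + 212·1 + 51·0 = 228
h_5 = 252·228 + 212·252 + 51·1 = 83
h_6 = 252·83 + 212·228 + 51·252 = 184
h_7 = 252·184 + 212·83 + 51·228 = 72
h_8 = 252·72 + 212·184 + 51·83 = 201
h_9 = 252·201 + 212·72 + 51·184 = 36
h_10 = 252·36 + 212·201 + 51·72 = 60
h_11 = 252·60 + 212·36 + 51·201 = 235
h_12 = 252·235 + 212·60 + 51·36 = 48
h_13 = 252·48 + 212·235 + 51·60 = 208
h_14 = 252·208 + 212·48 + 51·235 = 81
h_15 = 252·81 + 212·208 + 51·48 = 140
h_16 = 252·140 + 212·81 + 51·208 = 84
h_17 = 252·84 + 212·140 + 51·81 = 195
h_18 = 252·195 + 212·84 + 51·140 = 104
h_19 = 252·104 + 212·195 + 51·84 = 152
h_20 = 252·152 + 212·104 + 51·195 = 153
h_21 = 252·153 + 212·152 + 51·104 = 52
h_22 = 252·52 + 212·153 + 51·152 = 44
h_23 = 252·44 + 212·52 + 51·153 = 219
h_24 = 252·219 + 212·44 + 51·52 = 96
h_25 = 252·96 + 212·219 + 51·44 = 160
h_26 = 252·160 + 212·96 + 51·219 = 161
h_27 = 252·161 + 212·160 + 51·96 = 28
h_28 = 252·28 + 212·161 + 51·160 = 196
h_29 = 252·196 + 212·28 + 51·161 = 51
h_30 = 252·51 + 212·196 + 51·28 = 24
h_31 = 252·24 + 212·51 + 51·196 = 232
h_32 = 252·232 + 212·24 + 51·51 = 105
h_33 = 252·105 + 212·232 + 51·24 = 68
h_34 = 252·68 + 212·105 + 51·232 = 28
h_35 = 252·28 + 212·68 + 51·105 = 203
h_36 = 252·203 + 212·28 + 51·68 = 144
h_37 = 252·144 + 212·203 + 51·28 = 112
h_38 = 252·112 + 212·144 + 51·203 = 241
h_39 = 252·241 + 212·112 + 51·144 = 172
h_40 = 252·172 + 212·241 + 51·112 = 52
h_41 = 252·52 + 212·172 + 51·241 = 163
h_42 = 252·163 + 212·52 + 51·172 = 200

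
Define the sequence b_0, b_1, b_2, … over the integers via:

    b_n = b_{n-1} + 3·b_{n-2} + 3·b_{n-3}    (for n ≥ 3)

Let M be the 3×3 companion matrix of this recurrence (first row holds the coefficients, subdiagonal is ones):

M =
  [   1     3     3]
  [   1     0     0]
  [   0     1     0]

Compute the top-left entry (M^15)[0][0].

(M^15)[0][0] is the top entry after applying M 15 times to the unit state (1, 0, 0). Equivalently it is h_{17} for the auxiliary sequence (h_n) obeying the same recurrence with h_2 = 1 and h_i = 0 for 0 ≤ i < 2:
h_3 = 1·1 + 3·0 + 3·0 = 1
h_4 = 1·1 + 3·1 + 3·0 = 4
h_5 = 1·4 + 3·1 + 3·1 = 10
h_6 = 1·10 + 3·4 + 3·1 = 25
h_7 = 1·25 + 3·10 + 3·4 = 67
h_8 = 1·67 + 3·25 + 3·10 = 172
h_9 = 1·172 + 3·67 + 3·25 = 448
h_10 = 1·448 + 3·172 + 3·67 = 1165
h_11 = 1·1165 + 3·448 + 3·172 = 3025
h_12 = 1·3025 + 3·1165 + 3·448 = 7864
h_13 = 1·7864 + 3·3025 + 3·1165 = 20434
h_14 = 1·20434 + 3·7864 + 3·3025 = 53101
h_15 = 1·53101 + 3·20434 + 3·7864 = 137995
h_16 = 1·137995 + 3·53101 + 3·20434 = 358600
h_17 = 1·358600 + 3·137995 + 3·53101 = 931888

931888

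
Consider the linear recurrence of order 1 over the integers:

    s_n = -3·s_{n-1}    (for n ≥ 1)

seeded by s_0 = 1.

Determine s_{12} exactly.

s_1 = -3·1 = -3
s_2 = -3·-3 = 9
s_3 = -3·9 = -27
s_4 = -3·-27 = 81
s_5 = -3·81 = -243
s_6 = -3·-243 = 729
s_7 = -3·729 = -2187
s_8 = -3·-2187 = 6561
s_9 = -3·6561 = -19683
s_10 = -3·-19683 = 59049
s_11 = -3·59049 = -177147
s_12 = -3·-177147 = 531441

531441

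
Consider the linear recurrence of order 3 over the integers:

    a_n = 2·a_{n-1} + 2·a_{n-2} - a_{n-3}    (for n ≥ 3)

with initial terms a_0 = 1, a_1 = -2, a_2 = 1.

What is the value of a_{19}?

a_3 = 2·1 + 2·-2 + -1·1 = -3
a_4 = 2·-3 + 2·1 + -1·-2 = -2
a_5 = 2·-2 + 2·-3 + -1·1 = -11
a_6 = 2·-11 + 2·-2 + -1·-3 = -23
a_7 = 2·-23 + 2·-11 + -1·-2 = -66
a_8 = 2·-66 + 2·-23 + -1·-11 = -167
a_9 = 2·-167 + 2·-66 + -1·-23 = -443
a_10 = 2·-443 + 2·-167 + -1·-66 = -1154
a_11 = 2·-1154 + 2·-443 + -1·-167 = -3027
a_12 = 2·-3027 + 2·-1154 + -1·-443 = -7919
a_13 = 2·-7919 + 2·-3027 + -1·-1154 = -20738
a_14 = 2·-20738 + 2·-7919 + -1·-3027 = -54287
a_15 = 2·-54287 + 2·-20738 + -1·-7919 = -142131
a_16 = 2·-142131 + 2·-54287 + -1·-20738 = -372098
a_17 = 2·-372098 + 2·-142131 + -1·-54287 = -974171
a_18 = 2·-974171 + 2·-372098 + -1·-142131 = -2550407
a_19 = 2·-2550407 + 2·-974171 + -1·-372098 = -6677058

-6677058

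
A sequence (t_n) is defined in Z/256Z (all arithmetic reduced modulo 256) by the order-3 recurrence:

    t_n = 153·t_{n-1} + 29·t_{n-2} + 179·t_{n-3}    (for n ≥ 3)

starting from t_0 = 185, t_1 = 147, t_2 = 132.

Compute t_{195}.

t_3 = 153·132 + 29·147 + 179·185 = 230
t_4 = 153·230 + 29·132 + 179·147 = 51
t_5 = 153·51 + 29·230 + 179·132 = 213
t_6 = 153·213 + 29·51 + 179·230 = 230
t_7 = 153·230 + 29·213 + 179·51 = 64
t_8 = 153·64 + 29·230 + 179·213 = 61
Continuing the recurrence:
  t_9 = 135;  t_10 = 88;  t_11 = 138;  t_12 = 215;  t_13 = 169;  t_14 = 218
  t_15 = 196;  t_16 = 1;  t_17 = 59;  t_18 = 108;  t_19 = 238;  t_20 = 187
  t_21 = 61;  t_22 = 14;  t_23 = 8;  t_24 = 5;  t_25 = 175;  t_26 = 192
  t_27 = 18;  t_28 = 223;  t_29 = 145;  t_30 = 130;  t_31 = 12;  t_32 = 73
  t_33 = 227;  t_34 = 84;  t_35 = 246;  t_36 = 67;  t_37 = 165;  t_38 = 54
  t_39 = 208;  t_40 = 205;  t_41 = 215;  t_42 = 40;  t_43 = 154;  t_44 = 231
  t_45 = 121;  t_46 = 42;  t_47 = 84;  t_48 = 145;  t_49 = 139;  t_50 = 60
  t_51 = 254;  t_52 = 203;  t_53 = 13;  t_54 = 94;  t_55 = 152;  t_56 = 149
  t_57 = 255;  t_58 = 144;  t_59 = 34;  t_60 = 239;  t_61 = 97;  t_62 = 210
  t_63 = 156;  t_64 = 217;  t_65 = 51;  t_66 = 36;  t_67 = 6;  t_68 = 83
  t_69 = 117;  t_70 = 134;  t_71 = 96;  t_72 = 93;  t_73 = 39;  t_74 = 248
  t_75 = 170;  t_76 = 247;  t_77 = 73;  t_78 = 122;  t_79 = 228;  t_80 = 33
  t_81 = 219;  t_82 = 12;  t_83 = 14;  t_84 = 219;  t_85 = 221;  t_86 = 174
  t_87 = 40;  t_88 = 37;  t_89 = 79;  t_90 = 96;  t_91 = 50;  t_92 = 255
  t_93 = 49;  t_94 = 34;  t_95 = 44;  t_96 = 105;  t_97 = 131;  t_98 = 244
  t_99 = 22;  t_100 = 99;  t_101 = 69;  t_102 = 214;  t_103 = 240;  t_104 = 237
  t_105 = 119;  t_106 = 200;  t_107 = 186;  t_108 = 7;  t_109 = 25;  t_110 = 202
  t_111 = 116;  t_112 = 177;  t_113 = 43;  t_114 = 220;  t_115 = 30;  t_116 = 235
  t_117 = 173;  t_118 = 254;  t_119 = 184;  t_120 = 181;  t_121 = 159;  t_122 = 48
  t_123 = 66;  t_124 = 15;  t_125 = 1;  t_126 = 114;  t_127 = 188;  t_128 = 249
  t_129 = 211;  t_130 = 196;  t_131 = 38;  t_132 = 115;  t_133 = 21;  t_134 = 38
  t_135 = 128;  t_136 = 125;  t_137 = 199;  t_138 = 152;  t_139 = 202;  t_140 = 23
  t_141 = 233;  t_142 = 26;  t_143 = 4;  t_144 = 65;  t_145 = 123;  t_146 = 172
  t_147 = 46;  t_148 = 251;  t_149 = 125;  t_150 = 78;  t_151 = 72;  t_152 = 69
  t_153 = 239;  t_154 = 0;  t_155 = 82;  t_156 = 31;  t_157 = 209;  t_158 = 194
  t_159 = 76;  t_160 = 137;  t_161 = 35;  t_162 = 148;  t_163 = 54;  t_164 = 131
  t_165 = 229;  t_166 = 118;  t_167 = 16;  t_168 = 13;  t_169 = 23;  t_170 = 104
  t_171 = 218;  t_172 = 39;  t_173 = 185;  t_174 = 106;  t_175 = 148;  t_176 = 209
  t_177 = 203;  t_178 = 124;  t_179 = 62;  t_180 = 11;  t_181 = 77;  t_182 = 158
  t_183 = 216;  t_184 = 213;  t_185 = 63;  t_186 = 208;  t_187 = 98;  t_188 = 47
  t_189 = 161;  t_190 = 18;  t_191 = 220;  t_192 = 25;  t_193 = 115
t_194 = 153·115 + 29·25 + 179·220 = 100
t_195 = 153·100 + 29·115 + 179·25 = 70

70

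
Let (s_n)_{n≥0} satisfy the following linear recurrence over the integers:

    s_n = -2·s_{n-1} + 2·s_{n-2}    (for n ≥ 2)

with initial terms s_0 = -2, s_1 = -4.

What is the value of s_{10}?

16960

s_2 = -2·-4 + 2·-2 = 4
s_3 = -2·4 + 2·-4 = -16
s_4 = -2·-16 + 2·4 = 40
s_5 = -2·40 + 2·-16 = -112
s_6 = -2·-112 + 2·40 = 304
s_7 = -2·304 + 2·-112 = -832
s_8 = -2·-832 + 2·304 = 2272
s_9 = -2·2272 + 2·-832 = -6208
s_10 = -2·-6208 + 2·2272 = 16960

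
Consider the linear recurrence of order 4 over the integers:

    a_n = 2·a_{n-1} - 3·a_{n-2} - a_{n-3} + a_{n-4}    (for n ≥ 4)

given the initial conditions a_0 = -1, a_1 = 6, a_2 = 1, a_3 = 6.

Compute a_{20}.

a_4 = 2·6 + -3·1 + -1·6 + 1·-1 = 2
a_5 = 2·2 + -3·6 + -1·1 + 1·6 = -9
a_6 = 2·-9 + -3·2 + -1·6 + 1·1 = -29
a_7 = 2·-29 + -3·-9 + -1·2 + 1·6 = -27
a_8 = 2·-27 + -3·-29 + -1·-9 + 1·2 = 44
a_9 = 2·44 + -3·-27 + -1·-29 + 1·-9 = 189
a_10 = 2·189 + -3·44 + -1·-27 + 1·-29 = 244
a_11 = 2·244 + -3·189 + -1·44 + 1·-27 = -150
a_12 = 2·-150 + -3·244 + -1·189 + 1·44 = -1177
a_13 = 2·-1177 + -3·-150 + -1·244 + 1·189 = -1959
a_14 = 2·-1959 + -3·-1177 + -1·-150 + 1·244 = 7
a_15 = 2·7 + -3·-1959 + -1·-1177 + 1·-150 = 6918
a_16 = 2·6918 + -3·7 + -1·-1959 + 1·-1177 = 14597
a_17 = 2·14597 + -3·6918 + -1·7 + 1·-1959 = 6474
a_18 = 2·6474 + -3·14597 + -1·6918 + 1·7 = -37754
a_19 = 2·-37754 + -3·6474 + -1·14597 + 1·6918 = -102609
a_20 = 2·-102609 + -3·-37754 + -1·6474 + 1·14597 = -83833

-83833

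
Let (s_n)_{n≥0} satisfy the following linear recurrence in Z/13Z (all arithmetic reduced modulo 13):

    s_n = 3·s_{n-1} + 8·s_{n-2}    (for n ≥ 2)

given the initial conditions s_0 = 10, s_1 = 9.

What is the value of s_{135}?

6

s_2 = 3·9 + 8·10 = 3
s_3 = 3·3 + 8·9 = 3
s_4 = 3·3 + 8·3 = 7
s_5 = 3·7 + 8·3 = 6
s_6 = 3·6 + 8·7 = 9
s_7 = 3·9 + 8·6 = 10
s_8 = 3·10 + 8·9 = 11
s_9 = 3·11 + 8·10 = 9
s_10 = 3·9 + 8·11 = 11
s_11 = 3·11 + 8·9 = 1
s_12 = 3·1 + 8·11 = 0
s_13 = 3·0 + 8·1 = 8
s_14 = 3·8 + 8·0 = 11
s_15 = 3·11 + 8·8 = 6
s_16 = 3·6 + 8·11 = 2
s_17 = 3·2 + 8·6 = 2
s_18 = 3·2 + 8·2 = 9
s_19 = 3·9 + 8·2 = 4
s_20 = 3·4 + 8·9 = 6
s_21 = 3·6 + 8·4 = 11
s_22 = 3·11 + 8·6 = 3
s_23 = 3·3 + 8·11 = 6
s_24 = 3·6 + 8·3 = 3
s_25 = 3·3 + 8·6 = 5
s_26 = 3·5 + 8·3 = 0
s_27 = 3·0 + 8·5 = 1
s_28 = 3·1 + 8·0 = 3
s_29 = 3·3 + 8·1 = 4
s_30 = 3·4 + 8·3 = 10
s_31 = 3·10 + 8·4 = 10
s_32 = 3·10 + 8·10 = 6
s_33 = 3·6 + 8·10 = 7
s_34 = 3·7 + 8·6 = 4
s_35 = 3·4 + 8·7 = 3
s_36 = 3·3 + 8·4 = 2
s_37 = 3·2 + 8·3 = 4
s_38 = 3·4 + 8·2 = 2
s_39 = 3·2 + 8·4 = 12
s_40 = 3·12 + 8·2 = 0
s_41 = 3·0 + 8·12 = 5
s_42 = 3·5 + 8·0 = 2
s_43 = 3·2 + 8·5 = 7
s_44 = 3·7 + 8·2 = 11
s_45 = 3·11 + 8·7 = 11
s_46 = 3·11 + 8·11 = 4
s_47 = 3·4 + 8·11 = 9
s_48 = 3·9 + 8·4 = 7
s_49 = 3·7 + 8·9 = 2
s_50 = 3·2 + 8·7 = 10
s_51 = 3·10 + 8·2 = 7
s_52 = 3·7 + 8·10 = 10
s_53 = 3·10 + 8·7 = 8
s_54 = 3·8 + 8·10 = 0
s_55 = 3·0 + 8·8 = 12
s_56 = 3·12 + 8·0 = 10
s_57 = 3·10 + 8·12 = 9
(s_56, s_57) = (10, 9) = (s_0, s_1), so the sequence has period 56.
135 ≡ 23 (mod 56), hence s_135 = s_23 = 6.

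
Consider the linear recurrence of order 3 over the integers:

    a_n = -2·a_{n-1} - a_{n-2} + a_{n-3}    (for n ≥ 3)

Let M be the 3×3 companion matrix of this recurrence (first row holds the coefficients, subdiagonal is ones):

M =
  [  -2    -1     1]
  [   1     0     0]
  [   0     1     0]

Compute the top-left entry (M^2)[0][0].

3

(M^2)[0][0] is the top entry after applying M 2 times to the unit state (1, 0, 0). Equivalently it is h_{4} for the auxiliary sequence (h_n) obeying the same recurrence with h_2 = 1 and h_i = 0 for 0 ≤ i < 2:
h_3 = -2·1 + -1·0 + 1·0 = -2
h_4 = -2·-2 + -1·1 + 1·0 = 3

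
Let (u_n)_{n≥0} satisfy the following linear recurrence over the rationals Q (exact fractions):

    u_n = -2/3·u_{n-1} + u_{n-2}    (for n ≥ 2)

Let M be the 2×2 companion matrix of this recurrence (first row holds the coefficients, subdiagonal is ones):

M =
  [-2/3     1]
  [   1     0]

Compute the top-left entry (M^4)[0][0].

205/81

(M^4)[0][0] is the top entry after applying M 4 times to the unit state (1, 0). Equivalently it is h_{5} for the auxiliary sequence (h_n) obeying the same recurrence with h_1 = 1 and h_i = 0 for 0 ≤ i < 1:
h_2 = -2/3·1 + 1·0 = -2/3
h_3 = -2/3·-2/3 + 1·1 = 13/9
h_4 = -2/3·13/9 + 1·-2/3 = -44/27
h_5 = -2/3·-44/27 + 1·13/9 = 205/81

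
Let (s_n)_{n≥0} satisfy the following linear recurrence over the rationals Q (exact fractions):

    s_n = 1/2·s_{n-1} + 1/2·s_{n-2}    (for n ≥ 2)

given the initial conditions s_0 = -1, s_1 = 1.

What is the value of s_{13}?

s_2 = 1/2·1 + 1/2·-1 = 0
s_3 = 1/2·0 + 1/2·1 = 1/2
s_4 = 1/2·1/2 + 1/2·0 = 1/4
s_5 = 1/2·1/4 + 1/2·1/2 = 3/8
s_6 = 1/2·3/8 + 1/2·1/4 = 5/16
s_7 = 1/2·5/16 + 1/2·3/8 = 11/32
s_8 = 1/2·11/32 + 1/2·5/16 = 21/64
s_9 = 1/2·21/64 + 1/2·11/32 = 43/128
s_10 = 1/2·43/128 + 1/2·21/64 = 85/256
s_11 = 1/2·85/256 + 1/2·43/128 = 171/512
s_12 = 1/2·171/512 + 1/2·85/256 = 341/1024
s_13 = 1/2·341/1024 + 1/2·171/512 = 683/2048

683/2048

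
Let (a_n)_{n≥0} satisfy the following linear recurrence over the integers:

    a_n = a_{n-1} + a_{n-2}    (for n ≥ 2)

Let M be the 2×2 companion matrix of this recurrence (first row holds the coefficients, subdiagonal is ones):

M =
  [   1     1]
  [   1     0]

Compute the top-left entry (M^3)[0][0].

3

(M^3)[0][0] is the top entry after applying M 3 times to the unit state (1, 0). Equivalently it is h_{4} for the auxiliary sequence (h_n) obeying the same recurrence with h_1 = 1 and h_i = 0 for 0 ≤ i < 1:
h_2 = 1·1 + 1·0 = 1
h_3 = 1·1 + 1·1 = 2
h_4 = 1·2 + 1·1 = 3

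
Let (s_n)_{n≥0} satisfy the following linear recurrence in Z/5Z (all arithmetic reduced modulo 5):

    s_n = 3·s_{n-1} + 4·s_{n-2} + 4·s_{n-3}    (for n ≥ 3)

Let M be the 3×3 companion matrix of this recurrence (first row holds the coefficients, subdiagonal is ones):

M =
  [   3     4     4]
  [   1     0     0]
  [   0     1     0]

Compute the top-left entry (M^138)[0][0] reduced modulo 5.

(M^138)[0][0] is the top entry after applying M 138 times to the unit state (1, 0, 0). Equivalently it is h_{140} for the auxiliary sequence (h_n) obeying the same recurrence with h_2 = 1 and h_i = 0 for 0 ≤ i < 2:
h_3 = 3·1 + 4·0 + 4·0 = 3
h_4 = 3·3 + 4·1 + 4·0 = 3
h_5 = 3·3 + 4·3 + 4·1 = 0
h_6 = 3·0 + 4·3 + 4·3 = 4
h_7 = 3·4 + 4·0 + 4·3 = 4
h_8 = 3·4 + 4·4 + 4·0 = 3
h_9 = 3·3 + 4·4 + 4·4 = 1
h_10 = 3·1 + 4·3 + 4·4 = 1
h_11 = 3·1 + 4·1 + 4·3 = 4
h_12 = 3·4 + 4·1 + 4·1 = 0
h_13 = 3·0 + 4·4 + 4·1 = 0
h_14 = 3·0 + 4·0 + 4·4 = 1
(h_12, h_13, h_14) = (0, 0, 1) = (h_0, h_1, h_2), so the sequence has period 12.
140 ≡ 8 (mod 12), hence h_140 = h_8 = 3.

3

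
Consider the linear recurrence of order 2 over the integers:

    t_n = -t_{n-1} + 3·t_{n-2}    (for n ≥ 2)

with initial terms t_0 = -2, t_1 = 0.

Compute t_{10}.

t_2 = -1·0 + 3·-2 = -6
t_3 = -1·-6 + 3·0 = 6
t_4 = -1·6 + 3·-6 = -24
t_5 = -1·-24 + 3·6 = 42
t_6 = -1·42 + 3·-24 = -114
t_7 = -1·-114 + 3·42 = 240
t_8 = -1·240 + 3·-114 = -582
t_9 = -1·-582 + 3·240 = 1302
t_10 = -1·1302 + 3·-582 = -3048

-3048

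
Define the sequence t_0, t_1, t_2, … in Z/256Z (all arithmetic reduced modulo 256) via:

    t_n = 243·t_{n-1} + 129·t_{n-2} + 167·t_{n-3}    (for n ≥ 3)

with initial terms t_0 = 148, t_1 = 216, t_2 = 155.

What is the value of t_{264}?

t_3 = 243·155 + 129·216 + 167·148 = 133
t_4 = 243·133 + 129·155 + 167·216 = 66
t_5 = 243·66 + 129·133 + 167·155 = 200
t_6 = 243·200 + 129·66 + 167·133 = 221
t_7 = 243·221 + 129·200 + 167·66 = 157
t_8 = 243·157 + 129·221 + 167·200 = 220
Continuing the recurrence:
  t_9 = 28;  t_10 = 219;  t_11 = 129;  t_12 = 18;  t_13 = 244;  t_14 = 213
  t_15 = 225;  t_16 = 20;  t_17 = 80;  t_18 = 203;  t_19 = 13;  t_20 = 210
  t_21 = 80;  t_22 = 61;  t_23 = 53;  t_24 = 60;  t_25 = 116;  t_26 = 235
  t_27 = 169;  t_28 = 130;  t_29 = 220;  t_30 = 149;  t_31 = 25;  t_32 = 84
  t_33 = 136;  t_34 = 187;  t_35 = 213;  t_36 = 34;  t_37 = 152;  t_38 = 93
  t_39 = 13;  t_40 = 92;  t_41 = 140;  t_42 = 187;  t_43 = 17;  t_44 = 178
  t_45 = 132;  t_46 = 21;  t_47 = 145;  t_48 = 84;  t_49 = 128;  t_50 = 107
  t_51 = 221;  t_52 = 50;  t_53 = 160;  t_54 = 61;  t_55 = 37;  t_56 = 60
  t_57 = 100;  t_58 = 75;  t_59 = 185;  t_60 = 162;  t_61 = 236;  t_62 = 85
  t_63 = 73;  t_64 = 20;  t_65 = 56;  t_66 = 219;  t_67 = 37;  t_68 = 2
  t_69 = 104;  t_70 = 221;  t_71 = 125;  t_72 = 220;  t_73 = 252;  t_74 = 155
  t_75 = 161;  t_76 = 82;  t_77 = 20;  t_78 = 85;  t_79 = 65;  t_80 = 148
  t_81 = 176;  t_82 = 11;  t_83 = 173;  t_84 = 146;  t_85 = 240;  t_86 = 61
  t_87 = 21;  t_88 = 60;  t_89 = 84;  t_90 = 171;  t_91 = 201;  t_92 = 194
  t_93 = 252;  t_94 = 21;  t_95 = 121;  t_96 = 212;  t_97 = 232;  t_98 = 251
  t_99 = 117;  t_100 = 226;  t_101 = 56;  t_102 = 93;  t_103 = 237;  t_104 = 92
  t_105 = 108;  t_106 = 123;  t_107 = 49;  t_108 = 242;  t_109 = 164;  t_110 = 149
  t_111 = 241;  t_112 = 212;  t_113 = 224;  t_114 = 171;  t_115 = 125;  t_116 = 242
  t_117 = 64;  t_118 = 61;  t_119 = 5;  t_120 = 60;  t_121 = 68;  t_122 = 11
  t_123 = 217;  t_124 = 226;  t_125 = 12;  t_126 = 213;  t_127 = 169;  t_128 = 148
  t_129 = 152;  t_130 = 27;  t_131 = 197;  t_132 = 194;  t_133 = 8;  t_134 = 221
  t_135 = 93;  t_136 = 220;  t_137 = 220;  t_138 = 91;  t_139 = 193;  t_140 = 146
  t_141 = 52;  t_142 = 213;  t_143 = 161;  t_144 = 20;  t_145 = 16;  t_146 = 75
  t_147 = 77;  t_148 = 82;  t_149 = 144;  t_150 = 61;  t_151 = 245;  t_152 = 60
  t_153 = 52;  t_154 = 107;  t_155 = 233;  t_156 = 2;  t_157 = 28;  t_158 = 149
  t_159 = 217;  t_160 = 84;  t_161 = 72;  t_162 = 59;  t_163 = 21;  t_164 = 162
  t_165 = 216;  t_166 = 93;  t_167 = 205;  t_168 = 92;  t_169 = 76;  t_170 = 59
  t_171 = 81;  t_172 = 50;  t_173 = 196;  t_174 = 21;  t_175 = 81;  t_176 = 84
  t_177 = 64;  t_178 = 235;  t_179 = 29;  t_180 = 178;  t_181 = 224;  t_182 = 61
  t_183 = 229;  t_184 = 60;  t_185 = 36;  t_186 = 203;  t_187 = 249;  t_188 = 34
  t_189 = 44;  t_190 = 85;  t_191 = 9;  t_192 = 20;  t_193 = 248;  t_194 = 91
  t_195 = 101;  t_196 = 130;  t_197 = 168;  t_198 = 221;  t_199 = 61;  t_200 = 220
  t_201 = 188;  t_202 = 27;  t_203 = 225;  t_204 = 210;  t_205 = 84;  t_206 = 85
  t_207 = 1;  t_208 = 148;  t_209 = 112;  t_210 = 139;  t_211 = 237;  t_212 = 18
  t_213 = 48;  t_214 = 61;  t_215 = 213;  t_216 = 60;  t_217 = 20;  t_218 = 43
  t_219 = 9;  t_220 = 66;  t_221 = 60;  t_222 = 21;  t_223 = 57;  t_224 = 212
  t_225 = 168;  t_226 = 123;  t_227 = 181;  t_228 = 98;  t_229 = 120;  t_230 = 93
  t_231 = 173;  t_232 = 92;  t_233 = 44;  t_234 = 251;  t_235 = 113;  t_236 = 114
  t_237 = 228;  t_238 = 149;  t_239 = 177;  t_240 = 212;  t_241 = 160;  t_242 = 43
  t_243 = 189;  t_244 = 114;  t_245 = 128;  t_246 = 61;  t_247 = 197;  t_248 = 60
  t_249 = 4;  t_250 = 139;  t_251 = 25;  t_252 = 98;  t_253 = 76;  t_254 = 213
  t_255 = 105;  t_256 = 148;  t_257 = 88;  t_258 = 155;  t_259 = 5;  t_260 = 66
  t_261 = 72;  t_262 = 221
t_263 = 243·221 + 129·72 + 167·66 = 29
t_264 = 243·29 + 129·221 + 167·72 = 220

220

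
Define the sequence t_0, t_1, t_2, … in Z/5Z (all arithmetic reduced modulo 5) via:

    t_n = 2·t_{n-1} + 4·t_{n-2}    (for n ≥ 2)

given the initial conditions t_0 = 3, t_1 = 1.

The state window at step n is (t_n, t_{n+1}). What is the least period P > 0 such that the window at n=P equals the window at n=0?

5

n=0: window = (3, 1)
n=1: window = (1, 4)
n=2: window = (4, 2)
n=3: window = (2, 0)
n=4: window = (0, 3)
n=5: window = (3, 1)
window at n=5 equals window at n=0 → period = 5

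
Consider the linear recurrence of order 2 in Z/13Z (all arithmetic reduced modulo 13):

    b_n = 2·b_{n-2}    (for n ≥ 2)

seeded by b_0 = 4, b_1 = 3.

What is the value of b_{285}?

4

b_2 = 0·3 + 2·4 = 8
b_3 = 0·8 + 2·3 = 6
b_4 = 0·6 + 2·8 = 3
b_5 = 0·3 + 2·6 = 12
b_6 = 0·12 + 2·3 = 6
b_7 = 0·6 + 2·12 = 11
b_8 = 0·11 + 2·6 = 12
b_9 = 0·12 + 2·11 = 9
b_10 = 0·9 + 2·12 = 11
b_11 = 0·11 + 2·9 = 5
b_12 = 0·5 + 2·11 = 9
b_13 = 0·9 + 2·5 = 10
b_14 = 0·10 + 2·9 = 5
b_15 = 0·5 + 2·10 = 7
b_16 = 0·7 + 2·5 = 10
b_17 = 0·10 + 2·7 = 1
b_18 = 0·1 + 2·10 = 7
b_19 = 0·7 + 2·1 = 2
b_20 = 0·2 + 2·7 = 1
b_21 = 0·1 + 2·2 = 4
b_22 = 0·4 + 2·1 = 2
b_23 = 0·2 + 2·4 = 8
b_24 = 0·8 + 2·2 = 4
b_25 = 0·4 + 2·8 = 3
(b_24, b_25) = (4, 3) = (b_0, b_1), so the sequence has period 24.
285 ≡ 21 (mod 24), hence b_285 = b_21 = 4.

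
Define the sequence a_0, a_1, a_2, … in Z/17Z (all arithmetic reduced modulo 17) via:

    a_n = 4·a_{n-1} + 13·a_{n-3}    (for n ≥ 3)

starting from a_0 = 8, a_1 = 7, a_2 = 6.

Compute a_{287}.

14

a_3 = 4·6 + 0·7 + 13·8 = 9
a_4 = 4·9 + 0·6 + 13·7 = 8
a_5 = 4·8 + 0·9 + 13·6 = 8
a_6 = 4·8 + 0·8 + 13·9 = 13
a_7 = 4·13 + 0·8 + 13·8 = 3
a_8 = 4·3 + 0·13 + 13·8 = 14
Continuing the recurrence:
  a_9 = 4;  a_10 = 4;  a_11 = 11;  a_12 = 11;  a_13 = 11;  a_14 = 0
  a_15 = 7;  a_16 = 1;  a_17 = 4;  a_18 = 5;  a_19 = 16;  a_20 = 14
  a_21 = 2;  a_22 = 12;  a_23 = 9;  a_24 = 11;  a_25 = 13;  a_26 = 16
  a_27 = 3;  a_28 = 11;  a_29 = 14;  a_30 = 10;  a_31 = 13;  a_32 = 13
  a_33 = 12;  a_34 = 13;  a_35 = 0;  a_36 = 3;  a_37 = 11;  a_38 = 10
  a_39 = 11;  a_40 = 0;  a_41 = 11;  a_42 = 0;  a_43 = 0;  a_44 = 7
  a_45 = 11;  a_46 = 10;  a_47 = 12;  a_48 = 4;  a_49 = 10;  a_50 = 9
  a_51 = 3;  a_52 = 6;  a_53 = 5;  a_54 = 8;  a_55 = 8;  a_56 = 12
  a_57 = 16;  a_58 = 15;  a_59 = 12;  a_60 = 1;  a_61 = 12;  a_62 = 0
  a_63 = 13;  a_64 = 4;  a_65 = 16;  a_66 = 12;  a_67 = 15;  a_68 = 13
  a_69 = 4;  a_70 = 7;  a_71 = 10;  a_72 = 7;  a_73 = 0;  a_74 = 11
  a_75 = 16;  a_76 = 13;  a_77 = 8;  a_78 = 2;  a_79 = 7;  a_80 = 13
  a_81 = 10;  a_82 = 12;  a_83 = 13;  a_84 = 12;  a_85 = 0;  a_86 = 16
  a_87 = 16;  a_88 = 13;  a_89 = 5;  a_90 = 7;  a_91 = 10;  a_92 = 3
  a_93 = 1;  a_94 = 15;  a_95 = 14;  a_96 = 1;  a_97 = 12;  a_98 = 9
  a_99 = 15;  a_100 = 12;  a_101 = 12;  a_102 = 5;  a_103 = 6;  a_104 = 10
  a_105 = 3;  a_106 = 5;  a_107 = 14;  a_108 = 10;  a_109 = 3;  a_110 = 7
  a_111 = 5;  a_112 = 8;  a_113 = 4;  a_114 = 13;  a_115 = 3;  a_116 = 13
  a_117 = 0;  a_118 = 5;  a_119 = 2;  a_120 = 8;  a_121 = 12;  a_122 = 6
  a_123 = 9;  a_124 = 5;  a_125 = 13;  a_126 = 16;  a_127 = 10;  a_128 = 5
  a_129 = 7;  a_130 = 5;  a_131 = 0;  a_132 = 6;  a_133 = 4;  a_134 = 16
  a_135 = 6;  a_136 = 8;  a_137 = 2;  a_138 = 1;  a_139 = 6;  a_140 = 16
  a_141 = 9;  a_142 = 12;  a_143 = 1;  a_144 = 2;  a_145 = 11;  a_146 = 6
  a_147 = 16;  a_148 = 3;  a_149 = 5;  a_150 = 7;  a_151 = 16;  a_152 = 10
  a_153 = 12;  a_154 = 1;  a_155 = 15;  a_156 = 12;  a_157 = 10;  a_158 = 14
  a_159 = 8;  a_160 = 9;  a_161 = 14;  a_162 = 7;  a_163 = 9;  a_164 = 14
  a_165 = 11;  a_166 = 8;  a_167 = 10;  a_168 = 13;  a_169 = 3;  a_170 = 6
  a_171 = 6;  a_172 = 12;  a_173 = 7;  a_174 = 4;  a_175 = 2;  a_176 = 14
  a_177 = 6;  a_178 = 16;  a_179 = 8;  a_180 = 8;  a_181 = 2;  a_182 = 10
  a_183 = 8;  a_184 = 7;  a_185 = 5;  a_186 = 5;  a_187 = 9;  a_188 = 16
  a_189 = 10;  a_190 = 4;  a_191 = 3;  a_192 = 6;  a_193 = 8;  a_194 = 3
  a_195 = 5;  a_196 = 5;  a_197 = 8;  a_198 = 12;  a_199 = 11;  a_200 = 12
  a_201 = 0;  a_202 = 7;  a_203 = 14;  a_204 = 5;  a_205 = 9;  a_206 = 14
  a_207 = 2;  a_208 = 6;  a_209 = 2;  a_210 = 0;  a_211 = 10;  a_212 = 15
  a_213 = 9;  a_214 = 13;  a_215 = 9;  a_216 = 0;  a_217 = 16;  a_218 = 11
  a_219 = 10;  a_220 = 10;  a_221 = 13;  a_222 = 12;  a_223 = 8;  a_224 = 14
  a_225 = 8;  a_226 = 0;  a_227 = 12;  a_228 = 16;  a_229 = 13;  a_230 = 4
  a_231 = 3;  a_232 = 11;  a_233 = 11;  a_234 = 15;  a_235 = 16;  a_236 = 3
  a_237 = 3;  a_238 = 16;  a_239 = 1;  a_240 = 9;  a_241 = 6;  a_242 = 3
  a_243 = 10;  a_244 = 16;  a_245 = 1;  a_246 = 15;  a_247 = 13;  a_248 = 14
  a_249 = 13;  a_250 = 0;  a_251 = 12;  a_252 = 13;  a_253 = 1;  a_254 = 7
  a_255 = 10;  a_256 = 2;  a_257 = 14;  a_258 = 16;  a_259 = 5;  a_260 = 15
  a_261 = 13;  a_262 = 15;  a_263 = 0;  a_264 = 16;  a_265 = 4;  a_266 = 16
  a_267 = 0;  a_268 = 1;  a_269 = 8;  a_270 = 15;  a_271 = 5;  a_272 = 5
  a_273 = 11;  a_274 = 7;  a_275 = 8;  a_276 = 5;  a_277 = 9;  a_278 = 4
  a_279 = 13;  a_280 = 16;  a_281 = 14;  a_282 = 4;  a_283 = 3;  a_284 = 7
  a_285 = 12
a_286 = 4·12 + 0·7 + 13·3 = 2
a_287 = 4·2 + 0·12 + 13·7 = 14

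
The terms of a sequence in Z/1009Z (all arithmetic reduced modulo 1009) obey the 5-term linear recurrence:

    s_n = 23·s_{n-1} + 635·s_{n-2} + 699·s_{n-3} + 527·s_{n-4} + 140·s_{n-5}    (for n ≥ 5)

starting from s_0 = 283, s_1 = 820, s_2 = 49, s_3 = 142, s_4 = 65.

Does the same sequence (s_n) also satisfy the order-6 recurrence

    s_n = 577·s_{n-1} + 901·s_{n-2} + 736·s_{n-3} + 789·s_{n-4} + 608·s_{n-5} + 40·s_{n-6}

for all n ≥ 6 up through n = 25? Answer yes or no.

no

Terms s_0..s_25: 283, 820, 49, 142, 65, 348, 586, 365, 853, 899, 533, 806, 777, 103, 841, 200, 853, 538, 187, 932, 918, 369, 118, 608, 543, 870
n=6: candidate gives 278, actual s_6 = 586 ✗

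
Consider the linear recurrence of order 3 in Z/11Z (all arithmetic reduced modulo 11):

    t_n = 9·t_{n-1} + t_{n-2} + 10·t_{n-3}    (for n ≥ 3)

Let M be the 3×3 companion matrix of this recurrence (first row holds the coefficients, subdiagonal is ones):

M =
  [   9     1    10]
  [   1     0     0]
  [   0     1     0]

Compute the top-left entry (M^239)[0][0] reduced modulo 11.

(M^239)[0][0] is the top entry after applying M 239 times to the unit state (1, 0, 0). Equivalently it is h_{241} for the auxiliary sequence (h_n) obeying the same recurrence with h_2 = 1 and h_i = 0 for 0 ≤ i < 2:
h_3 = 9·1 + 1·0 + 10·0 = 9
h_4 = 9·9 + 1·1 + 10·0 = 5
h_5 = 9·5 + 1·9 + 10·1 = 9
h_6 = 9·9 + 1·5 + 10·9 = 0
h_7 = 9·0 + 1·9 + 10·5 = 4
h_8 = 9·4 + 1·0 + 10·9 = 5
h_9 = 9·5 + 1·4 + 10·0 = 5
h_10 = 9·5 + 1·5 + 10·4 = 2
h_11 = 9·2 + 1·5 + 10·5 = 7
h_12 = 9·7 + 1·2 + 10·5 = 5
h_13 = 9·5 + 1·7 + 10·2 = 6
h_14 = 9·6 + 1·5 + 10·7 = 8
h_15 = 9·8 + 1·6 + 10·5 = 7
h_16 = 9·7 + 1·8 + 10·6 = 10
h_17 = 9·10 + 1·7 + 10·8 = 1
h_18 = 9·1 + 1·10 + 10·7 = 1
h_19 = 9·1 + 1·1 + 10·10 = 0
h_20 = 9·0 + 1·1 + 10·1 = 0
h_21 = 9·0 + 1·0 + 10·1 = 10
h_22 = 9·10 + 1·0 + 10·0 = 2
h_23 = 9·2 + 1·10 + 10·0 = 6
h_24 = 9·6 + 1·2 + 10·10 = 2
h_25 = 9·2 + 1·6 + 10·2 = 0
h_26 = 9·0 + 1·2 + 10·6 = 7
h_27 = 9·7 + 1·0 + 10·2 = 6
h_28 = 9·6 + 1·7 + 10·0 = 6
h_29 = 9·6 + 1·6 + 10·7 = 9
h_30 = 9·9 + 1·6 + 10·6 = 4
h_31 = 9·4 + 1·9 + 10·6 = 6
h_32 = 9·6 + 1·4 + 10·9 = 5
h_33 = 9·5 + 1·6 + 10·4 = 3
h_34 = 9·3 + 1·5 + 10·6 = 4
h_35 = 9·4 + 1·3 + 10·5 = 1
h_36 = 9·1 + 1·4 + 10·3 = 10
h_37 = 9·10 + 1·1 + 10·4 = 10
h_38 = 9·10 + 1·10 + 10·1 = 0
h_39 = 9·0 + 1·10 + 10·10 = 0
h_40 = 9·0 + 1·0 + 10·10 = 1
(h_38, h_39, h_40) = (0, 0, 1) = (h_0, h_1, h_2), so the sequence has period 38.
241 ≡ 13 (mod 38), hence h_241 = h_13 = 6.

6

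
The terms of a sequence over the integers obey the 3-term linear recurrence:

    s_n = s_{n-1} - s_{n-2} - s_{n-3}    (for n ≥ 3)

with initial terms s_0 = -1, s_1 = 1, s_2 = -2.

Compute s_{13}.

s_3 = 1·-2 + -1·1 + -1·-1 = -2
s_4 = 1·-2 + -1·-2 + -1·1 = -1
s_5 = 1·-1 + -1·-2 + -1·-2 = 3
s_6 = 1·3 + -1·-1 + -1·-2 = 6
s_7 = 1·6 + -1·3 + -1·-1 = 4
s_8 = 1·4 + -1·6 + -1·3 = -5
s_9 = 1·-5 + -1·4 + -1·6 = -15
s_10 = 1·-15 + -1·-5 + -1·4 = -14
s_11 = 1·-14 + -1·-15 + -1·-5 = 6
s_12 = 1·6 + -1·-14 + -1·-15 = 35
s_13 = 1·35 + -1·6 + -1·-14 = 43

43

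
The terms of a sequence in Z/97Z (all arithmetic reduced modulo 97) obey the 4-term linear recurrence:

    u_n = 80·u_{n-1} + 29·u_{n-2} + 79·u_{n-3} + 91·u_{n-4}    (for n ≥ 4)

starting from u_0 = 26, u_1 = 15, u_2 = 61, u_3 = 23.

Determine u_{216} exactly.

27

u_4 = 80·23 + 29·61 + 79·15 + 91·26 = 79
u_5 = 80·79 + 29·23 + 79·61 + 91·15 = 76
u_6 = 80·76 + 29·79 + 79·23 + 91·61 = 25
u_7 = 80·25 + 29·76 + 79·79 + 91·23 = 25
u_8 = 80·25 + 29·25 + 79·76 + 91·79 = 10
u_9 = 80·10 + 29·25 + 79·25 + 91·76 = 37
Continuing the recurrence:
  u_10 = 31;  u_11 = 22;  u_12 = 90;  u_13 = 74;  u_14 = 91;  u_15 = 11
  u_16 = 95;  u_17 = 17;  u_18 = 73;  u_19 = 95;  u_20 = 14;  u_21 = 34
  u_22 = 8;  u_23 = 28;  u_24 = 30;  u_25 = 51;  u_26 = 33;  u_27 = 16
  u_28 = 72;  u_29 = 86;  u_30 = 43;  u_31 = 80;  u_32 = 41;  u_33 = 42
  u_34 = 38;  u_35 = 33;  u_36 = 24;  u_37 = 1;  u_38 = 51;  u_39 = 84
  u_40 = 83;  u_41 = 4;  u_42 = 36;  u_43 = 28;  u_44 = 95;  u_45 = 77
  u_46 = 47;  u_47 = 41;  u_48 = 68;  u_49 = 83;  u_50 = 26;  u_51 = 10
  u_52 = 40;  u_53 = 2;  u_54 = 14;  u_55 = 10;  u_56 = 57;  u_57 = 27
  u_58 = 57;  u_59 = 86;  u_60 = 42;  u_61 = 10;  u_62 = 31;  u_63 = 43
  u_64 = 27;  u_65 = 73;  u_66 = 37;  u_67 = 65;  u_68 = 44;  u_69 = 33
  u_70 = 2;  u_71 = 32;  u_72 = 14;  u_73 = 68;  u_74 = 20;  u_75 = 24
  u_76 = 28;  u_77 = 34;  u_78 = 70;  u_79 = 21;  u_80 = 20;  u_81 = 66
  u_82 = 18;  u_83 = 55;  u_84 = 25;  u_85 = 62;  u_86 = 28;  u_87 = 57
  u_88 = 32;  u_89 = 39;  u_90 = 41;  u_91 = 1;  u_92 = 84;  u_93 = 54
  u_94 = 90;  u_95 = 70;  u_96 = 41;  u_97 = 68;  u_98 = 76;  u_99 = 7
  u_100 = 33;  u_101 = 0;  u_102 = 84;  u_103 = 70;  u_104 = 78;  u_105 = 65
  u_106 = 72;  u_107 = 1;  u_108 = 45;  u_109 = 3;  u_110 = 28;  u_111 = 56
  u_112 = 21;  u_113 = 66;  u_114 = 57;  u_115 = 37;  u_116 = 1;  u_117 = 22
  u_118 = 5;  u_119 = 22;  u_120 = 48;  u_121 = 85;  u_122 = 6;  u_123 = 9
  u_124 = 46;  u_125 = 25;  u_126 = 32;  u_127 = 75;  u_128 = 91;  u_129 = 96
  u_130 = 47;  u_131 = 91;  u_132 = 64;  u_133 = 32;  u_134 = 71;  u_135 = 60
  u_136 = 79;  u_137 = 91;  u_138 = 14;  u_139 = 37;  u_140 = 90;  u_141 = 6
  u_142 = 12;  u_143 = 68;  u_144 = 96;  u_145 = 88;  u_146 = 89;  u_147 = 67
  u_148 = 58;  u_149 = 88;  u_150 = 95;  u_151 = 73;  u_152 = 67;  u_153 = 1
  u_154 = 42;  u_155 = 96;  u_156 = 39;  u_157 = 1;  u_158 = 7;  u_159 = 87
  u_160 = 24;  u_161 = 43;  u_162 = 6;  u_163 = 94;  u_164 = 83;  u_165 = 76
  u_166 = 66;  u_167 = 91;  u_168 = 53;  u_169 = 94;  u_170 = 39;  u_171 = 78
  u_172 = 26;  u_173 = 69;  u_174 = 77;  u_175 = 47;  u_176 = 36;  u_177 = 18
  u_178 = 12;  u_179 = 67;  u_180 = 27;  u_181 = 93;  u_182 = 58;  u_183 = 47
  u_184 = 17;  u_185 = 54;  u_186 = 30;  u_187 = 80;  u_188 = 85;  u_189 = 11
  u_190 = 76;  u_191 = 24;  u_192 = 21;  u_193 = 69;  u_194 = 3;  u_195 = 70
  u_196 = 51;  u_197 = 16;  u_198 = 26;  u_199 = 42;  u_200 = 28;  u_201 = 81
  u_202 = 75;  u_203 = 27;  u_204 = 90;  u_205 = 36;  u_206 = 92;  u_207 = 26
  u_208 = 68;  u_209 = 54;  u_210 = 34;  u_211 = 93;  u_212 = 62;  u_213 = 28
  u_214 = 26
u_215 = 80·26 + 29·28 + 79·62 + 91·93 = 54
u_216 = 80·54 + 29·26 + 79·28 + 91·62 = 27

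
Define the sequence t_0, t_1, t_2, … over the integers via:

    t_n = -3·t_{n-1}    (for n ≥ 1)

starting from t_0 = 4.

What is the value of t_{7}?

-8748

t_1 = -3·4 = -12
t_2 = -3·-12 = 36
t_3 = -3·36 = -108
t_4 = -3·-108 = 324
t_5 = -3·324 = -972
t_6 = -3·-972 = 2916
t_7 = -3·2916 = -8748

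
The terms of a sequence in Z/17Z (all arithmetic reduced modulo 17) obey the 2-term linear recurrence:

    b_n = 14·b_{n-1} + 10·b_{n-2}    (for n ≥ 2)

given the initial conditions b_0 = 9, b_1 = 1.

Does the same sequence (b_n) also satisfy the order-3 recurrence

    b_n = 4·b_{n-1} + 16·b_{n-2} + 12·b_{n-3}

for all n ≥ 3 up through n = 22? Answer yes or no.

Terms b_0..b_22: 9, 1, 2, 4, 8, 16, 15, 13, 9, 1, 2, 4, 8, 16, 15, 13, 9, 1, 2, 4, 8, 16, 15
n=3: candidate gives 13, actual b_3 = 4 ✗

no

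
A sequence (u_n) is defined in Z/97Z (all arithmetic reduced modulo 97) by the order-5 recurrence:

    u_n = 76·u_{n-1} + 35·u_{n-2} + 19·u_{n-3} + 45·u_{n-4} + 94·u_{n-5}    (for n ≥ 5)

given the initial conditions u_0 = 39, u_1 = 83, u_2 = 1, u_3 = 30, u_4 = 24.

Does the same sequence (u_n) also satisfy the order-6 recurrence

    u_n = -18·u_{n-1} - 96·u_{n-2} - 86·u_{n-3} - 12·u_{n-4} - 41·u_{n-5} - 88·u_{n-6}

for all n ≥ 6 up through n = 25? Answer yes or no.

Terms u_0..u_25: 39, 83, 1, 30, 24, 12, 81, 37, 75, 78, 61, 28, 85, 50, 21, 24, 72, 73, 7, 40, 80, 12, 9, 38, 24, 36
n=6: candidate gives 81, actual u_6 = 81 ✓
n=7: candidate gives 37, actual u_7 = 37 ✓
n=8: candidate gives 75, actual u_8 = 75 ✓
n=9: candidate gives 78, actual u_9 = 78 ✓
n=10: candidate gives 61, actual u_10 = 61 ✓
n=11: candidate gives 28, actual u_11 = 28 ✓
n=12: candidate gives 85, actual u_12 = 85 ✓
n=13: candidate gives 50, actual u_13 = 50 ✓
n=14: candidate gives 21, actual u_14 = 21 ✓
n=15: candidate gives 24, actual u_15 = 24 ✓
n=16: candidate gives 72, actual u_16 = 72 ✓
n=17: candidate gives 73, actual u_17 = 73 ✓
n=18: candidate gives 7, actual u_18 = 7 ✓
n=19: candidate gives 40, actual u_19 = 40 ✓
n=20: candidate gives 80, actual u_20 = 80 ✓
n=21: candidate gives 12, actual u_21 = 12 ✓
n=22: candidate gives 9, actual u_22 = 9 ✓
n=23: candidate gives 38, actual u_23 = 38 ✓
n=24: candidate gives 24, actual u_24 = 24 ✓
n=25: candidate gives 36, actual u_25 = 36 ✓

yes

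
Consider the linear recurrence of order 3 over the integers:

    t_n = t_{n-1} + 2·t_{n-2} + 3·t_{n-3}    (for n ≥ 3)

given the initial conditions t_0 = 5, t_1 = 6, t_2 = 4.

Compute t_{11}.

24701

t_3 = 1·4 + 2·6 + 3·5 = 31
t_4 = 1·31 + 2·4 + 3·6 = 57
t_5 = 1·57 + 2·31 + 3·4 = 131
t_6 = 1·131 + 2·57 + 3·31 = 338
t_7 = 1·338 + 2·131 + 3·57 = 771
t_8 = 1·771 + 2·338 + 3·131 = 1840
t_9 = 1·1840 + 2·771 + 3·338 = 4396
t_10 = 1·4396 + 2·1840 + 3·771 = 10389
t_11 = 1·10389 + 2·4396 + 3·1840 = 24701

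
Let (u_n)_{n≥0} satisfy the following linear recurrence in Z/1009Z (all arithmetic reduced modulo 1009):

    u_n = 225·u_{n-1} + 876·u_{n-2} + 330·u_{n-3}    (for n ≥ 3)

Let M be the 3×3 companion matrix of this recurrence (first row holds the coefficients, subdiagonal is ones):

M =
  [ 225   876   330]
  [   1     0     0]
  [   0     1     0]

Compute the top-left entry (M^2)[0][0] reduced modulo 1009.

42

(M^2)[0][0] is the top entry after applying M 2 times to the unit state (1, 0, 0). Equivalently it is h_{4} for the auxiliary sequence (h_n) obeying the same recurrence with h_2 = 1 and h_i = 0 for 0 ≤ i < 2:
h_3 = 225·1 + 876·0 + 330·0 = 225
h_4 = 225·225 + 876·1 + 330·0 = 42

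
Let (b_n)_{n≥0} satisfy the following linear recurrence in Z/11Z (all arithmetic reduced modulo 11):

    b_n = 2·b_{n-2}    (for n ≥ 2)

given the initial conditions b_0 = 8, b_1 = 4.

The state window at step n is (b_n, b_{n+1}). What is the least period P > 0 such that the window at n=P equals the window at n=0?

n=0: window = (8, 4)
n=1: window = (4, 5)
n=2: window = (5, 8)
n=3: window = (8, 10)
n=4: window = (10, 5)
n=5: window = (5, 9)
n=6: window = (9, 10)
n=7: window = (10, 7)
n=8: window = (7, 9)
n=9: window = (9, 3)
n=10: window = (3, 7)
n=11: window = (7, 6)
n=12: window = (6, 3)
n=13: window = (3, 1)
n=14: window = (1, 6)
n=15: window = (6, 2)
n=16: window = (2, 1)
n=17: window = (1, 4)
n=18: window = (4, 2)
n=19: window = (2, 8)
n=20: window = (8, 4)
window at n=20 equals window at n=0 → period = 20

20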